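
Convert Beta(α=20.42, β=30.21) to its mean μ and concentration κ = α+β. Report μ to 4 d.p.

μ = 0.4033, κ = 50.63

κ = α+β = 20.42+30.21 = 50.63; μ = α/κ = 20.42/50.63 = 0.4033.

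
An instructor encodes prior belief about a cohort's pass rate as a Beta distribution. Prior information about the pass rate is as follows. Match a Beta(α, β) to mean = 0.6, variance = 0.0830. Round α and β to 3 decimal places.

α = 1.135, β = 0.757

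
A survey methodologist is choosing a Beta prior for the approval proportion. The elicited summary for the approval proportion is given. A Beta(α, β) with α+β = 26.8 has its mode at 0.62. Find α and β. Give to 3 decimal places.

α = 16.376, β = 10.424

For α,β>1 the mode is (α−1)/(α+β−2), so α = mode·(κ−2)+1 = 0.62×24.8+1 = 16.376.
And β = (1−mode)·(κ−2)+1 = 0.38×24.8+1 = 10.424.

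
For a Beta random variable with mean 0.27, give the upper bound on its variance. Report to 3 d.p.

0.197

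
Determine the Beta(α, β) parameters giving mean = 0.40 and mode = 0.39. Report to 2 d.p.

Let s = α+β. Mean gives α = μs = 0.40s; mode gives (α−1)/(s−2) = 0.39.
Substituting: 0.40s − 1 = 0.39(s−2) = 0.39s − 0.78, so 0.01s = 0.22 and s = 22.0000.
Then α = 0.40×22.0000 = 8.80 and β = s−α = 13.20.

α = 8.80, β = 13.20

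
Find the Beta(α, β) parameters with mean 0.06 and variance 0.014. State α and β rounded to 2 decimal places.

α = 0.18, β = 2.85

Let s = α+β. The Beta variance is μ(1−μ)/(s+1).
So s+1 = μ(1−μ)/σ² = (0.06×0.94)/0.014 = 0.0564/0.014 = 4.0286, giving s = 3.0286.
Then α = μs = 0.06×3.0286 = 0.18 and β = (1−μ)s = 0.94×3.0286 = 2.85.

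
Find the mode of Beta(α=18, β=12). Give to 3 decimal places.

0.607

The density x^(α−1)(1−x)^(β−1) is maximised at (α−1)/(α+β−2) = 17/28 = 0.607.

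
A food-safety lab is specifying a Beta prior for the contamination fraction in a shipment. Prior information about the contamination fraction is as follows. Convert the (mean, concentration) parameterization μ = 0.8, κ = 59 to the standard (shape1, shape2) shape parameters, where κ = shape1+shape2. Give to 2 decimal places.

shape1 = 47.20, shape2 = 11.80

Split κ in proportion μ : (1−μ): shape1 = 0.8·59 = 47.20, shape2 = 59 − 47.20 = 11.80.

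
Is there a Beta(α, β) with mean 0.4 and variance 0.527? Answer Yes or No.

For any Beta, Var(X) < E[X]·(1−E[X]).
Here μ(1−μ) = 0.4×0.6 = 0.24, and 0.527 ≥ 0.24.

No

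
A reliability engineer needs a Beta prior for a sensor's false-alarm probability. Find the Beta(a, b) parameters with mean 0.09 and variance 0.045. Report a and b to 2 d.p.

a = 0.07, b = 0.75

Write ν = a+b; then a = μν and Var = μ(1−μ)/(ν+1).
ν = μ(1−μ)/Var − 1 = 0.0819/0.045 − 1 = 0.8200.
a = 0.09·0.8200 = 0.07, b = 0.91·0.8200 = 0.75.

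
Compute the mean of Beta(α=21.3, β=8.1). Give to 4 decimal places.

0.7245

The Beta mean is α/(α+β) = 21.3/(21.3+8.1) = 0.7245.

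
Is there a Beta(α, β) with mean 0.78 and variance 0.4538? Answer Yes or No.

No

For any Beta, Var(X) < E[X]·(1−E[X]).
Here μ(1−μ) = 0.78×0.22 = 0.1716, and 0.4538 ≥ 0.1716.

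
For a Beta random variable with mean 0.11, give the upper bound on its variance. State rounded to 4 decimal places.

0.0979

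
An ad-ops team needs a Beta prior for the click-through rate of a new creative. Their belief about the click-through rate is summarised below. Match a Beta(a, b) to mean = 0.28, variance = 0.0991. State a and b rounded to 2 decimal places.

Let s = a+b. The Beta variance is μ(1−μ)/(s+1).
So s+1 = μ(1−μ)/σ² = (0.28×0.72)/0.0991 = 0.2016/0.0991 = 2.0343, giving s = 1.0343.
Then a = μs = 0.28×1.0343 = 0.29 and b = (1−μ)s = 0.72×1.0343 = 0.74.

a = 0.29, b = 0.74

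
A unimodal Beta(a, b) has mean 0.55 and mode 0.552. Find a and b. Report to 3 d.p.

With s = a+b: μ = a/s and mode = (a−1)/(s−2). Eliminating a = μs,
μs − 1 = m(s−2) ⇒ s(μ−m) = 1−2m ⇒ s = -0.104/-0.002 = 52.0000.
So a = μs = 28.600, b = (1−μ)s = 23.400.

a = 28.600, b = 23.400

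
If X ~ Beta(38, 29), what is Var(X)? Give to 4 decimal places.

0.0036

μ = 38/67 = 0.567164; Var = μ(1−μ)/(α+β+1) = 0.2454890/68 = 0.0036.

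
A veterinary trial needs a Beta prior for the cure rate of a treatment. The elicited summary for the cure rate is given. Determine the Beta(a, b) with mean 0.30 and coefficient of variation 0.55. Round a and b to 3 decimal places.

a = 2.014, b = 4.699

Var = (CV·μ)² = (0.55×0.30)² = 0.027225.
a+b = μ(1−μ)/Var − 1 = 0.2100/0.027225 − 1 = 6.7135.
Thus a = 0.30·6.7135 = 2.014 and b = 0.70·6.7135 = 4.699.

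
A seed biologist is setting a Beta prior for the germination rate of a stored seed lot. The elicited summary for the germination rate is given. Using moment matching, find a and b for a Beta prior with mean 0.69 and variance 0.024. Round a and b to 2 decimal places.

a = 5.46, b = 2.45

Let s = a+b. The Beta variance is μ(1−μ)/(s+1).
So s+1 = μ(1−μ)/σ² = (0.69×0.31)/0.024 = 0.2139/0.024 = 8.9125, giving s = 7.9125.
Then a = μs = 0.69×7.9125 = 5.46 and b = (1−μ)s = 0.31×7.9125 = 2.45.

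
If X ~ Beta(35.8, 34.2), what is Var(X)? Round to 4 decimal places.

0.0035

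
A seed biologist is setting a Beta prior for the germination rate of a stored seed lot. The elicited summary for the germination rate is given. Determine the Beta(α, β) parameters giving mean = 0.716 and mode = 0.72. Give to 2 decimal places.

α = 78.76, β = 31.24

With s = α+β: μ = α/s and mode = (α−1)/(s−2). Eliminating α = μs,
μs − 1 = m(s−2) ⇒ s(μ−m) = 1−2m ⇒ s = -0.44/-0.004 = 110.0000.
So α = μs = 78.76, β = (1−μ)s = 31.24.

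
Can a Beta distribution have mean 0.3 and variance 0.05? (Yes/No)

For any Beta, Var(X) < E[X]·(1−E[X]).
Here μ(1−μ) = 0.3×0.7 = 0.21, and 0.05 < 0.21.

Yes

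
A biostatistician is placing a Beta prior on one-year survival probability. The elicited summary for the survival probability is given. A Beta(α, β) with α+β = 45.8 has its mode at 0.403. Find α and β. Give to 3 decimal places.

Mode = (α−1)/(κ−2) with κ = α+β, so α−1 = 0.403·43.8 = 17.651.
α = 18.651; β = κ − α = 27.149.

α = 18.651, β = 27.149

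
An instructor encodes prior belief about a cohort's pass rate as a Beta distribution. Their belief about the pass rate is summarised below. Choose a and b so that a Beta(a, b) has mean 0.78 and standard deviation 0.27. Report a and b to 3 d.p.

σ² = 0.27² = 0.0729.
With s = a+b, Var = μ(1−μ)/(s+1), so s+1 = (0.78×0.22)/0.0729 = 2.3539 and s = 1.3539.
a = μs = 1.056, b = (1−μ)s = 0.298.

a = 1.056, b = 0.298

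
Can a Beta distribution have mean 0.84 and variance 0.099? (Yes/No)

Yes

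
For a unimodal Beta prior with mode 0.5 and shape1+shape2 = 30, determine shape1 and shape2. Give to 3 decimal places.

shape1 = 15.000, shape2 = 15.000

For shape1,shape2>1 the mode is (shape1−1)/(shape1+shape2−2), so shape1 = mode·(κ−2)+1 = 0.5×28+1 = 15.000.
And shape2 = (1−mode)·(κ−2)+1 = 0.5×28+1 = 15.000.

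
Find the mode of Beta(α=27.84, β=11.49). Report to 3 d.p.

0.719

The density x^(α−1)(1−x)^(β−1) is maximised at (α−1)/(α+β−2) = 26.84/37.33 = 0.719.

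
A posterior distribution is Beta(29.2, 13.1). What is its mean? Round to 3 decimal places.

0.690

The Beta mean is α/(α+β) = 29.2/(29.2+13.1) = 0.690.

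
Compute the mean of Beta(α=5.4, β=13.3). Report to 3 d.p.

0.289

The Beta mean is α/(α+β) = 5.4/(5.4+13.3) = 0.289.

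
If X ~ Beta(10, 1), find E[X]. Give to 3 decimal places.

E[X] = α/(α+β) = 10/11 = 0.909.

0.909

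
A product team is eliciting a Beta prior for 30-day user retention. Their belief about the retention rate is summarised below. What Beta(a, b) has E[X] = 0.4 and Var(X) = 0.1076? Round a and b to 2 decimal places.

a = 0.49, b = 0.74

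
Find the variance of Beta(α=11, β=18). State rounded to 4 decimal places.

0.0078

α+β = 29 and αβ = 198, so Var = αβ/[(α+β)²(α+β+1)] = 198/25230 = 0.0078.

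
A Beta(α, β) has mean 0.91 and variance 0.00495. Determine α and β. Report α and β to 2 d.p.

α = 14.15, β = 1.40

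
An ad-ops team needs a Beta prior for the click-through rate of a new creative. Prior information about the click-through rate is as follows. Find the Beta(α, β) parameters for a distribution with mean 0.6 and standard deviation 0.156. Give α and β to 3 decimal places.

α = 5.317, β = 3.545

Variance = 0.156² = 0.024336. The moment-matching identity α+β = μ(1−μ)/Var − 1 gives
α+β = 0.24/0.024336 − 1 = 8.8619, so α = μ·8.8619 = 5.317 and β = (1−μ)·8.8619 = 3.545.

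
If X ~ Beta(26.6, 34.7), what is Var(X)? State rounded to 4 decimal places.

Var = αβ/[(α+β)²(α+β+1)] = (26.6×34.7)/(61.3²×62.3) = 923.02/234104.087 = 0.0039.

0.0039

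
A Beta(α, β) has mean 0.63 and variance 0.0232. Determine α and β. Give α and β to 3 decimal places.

By moment matching, α+β = μ(1−μ)/σ² − 1 = (0.63·0.37)/0.0232 − 1 = 10.0474 − 1 = 9.0474.
Since α/(α+β) = μ, α = 0.63·9.0474 = 5.700 and β = 0.37·9.0474 = 3.348.

α = 5.700, β = 3.348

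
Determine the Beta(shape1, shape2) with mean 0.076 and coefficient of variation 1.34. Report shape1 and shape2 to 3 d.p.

σ = CV·μ = 1.34×0.076 = 0.10184, so σ² = 0.010371.
s+1 = μ(1−μ)/σ² = 0.070224/0.010371 = 6.7709, so s = shape1+shape2 = 5.7709.
shape1 = μs = 0.439, shape2 = (1−μ)s = 5.332.

shape1 = 0.439, shape2 = 5.332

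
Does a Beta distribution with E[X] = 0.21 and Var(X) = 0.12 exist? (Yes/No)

Yes

The Beta variance bound is σ² < μ(1−μ).
Here μ(1−μ) = 0.21×0.79 = 0.1659, and 0.12 < 0.1659.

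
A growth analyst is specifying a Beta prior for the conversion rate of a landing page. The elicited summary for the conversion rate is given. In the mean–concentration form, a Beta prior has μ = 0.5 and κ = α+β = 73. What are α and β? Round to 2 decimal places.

α = μκ = 0.5×73 = 36.50 and β = (1−μ)κ = 0.5×73 = 36.50.

α = 36.50, β = 36.50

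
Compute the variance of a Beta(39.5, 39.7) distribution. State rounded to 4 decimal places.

μ = 39.5/79.2 = 0.498737; Var = μ(1−μ)/(α+β+1) = 0.2499984/80.2 = 0.0031.

0.0031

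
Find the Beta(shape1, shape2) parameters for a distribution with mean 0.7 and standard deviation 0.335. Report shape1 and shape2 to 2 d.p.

shape1 = 0.61, shape2 = 0.26

Variance = 0.335² = 0.112225. The moment-matching identity shape1+shape2 = μ(1−μ)/Var − 1 gives
shape1+shape2 = 0.21/0.112225 − 1 = 0.8712, so shape1 = μ·0.8712 = 0.61 and shape2 = (1−μ)·0.8712 = 0.26.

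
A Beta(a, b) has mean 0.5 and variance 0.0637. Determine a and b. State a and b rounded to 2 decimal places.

a = 1.46, b = 1.46

Write ν = a+b; then a = μν and Var = μ(1−μ)/(ν+1).
ν = μ(1−μ)/Var − 1 = 0.25/0.0637 − 1 = 2.9246.
a = 0.5·2.9246 = 1.46, b = 0.5·2.9246 = 1.46.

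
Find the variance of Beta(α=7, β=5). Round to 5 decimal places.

0.01870

α+β = 12 and αβ = 35, so Var = αβ/[(α+β)²(α+β+1)] = 35/1872 = 0.01870.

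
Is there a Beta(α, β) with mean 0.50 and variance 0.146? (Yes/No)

For any Beta, Var(X) < E[X]·(1−E[X]).
Here μ(1−μ) = 0.50×0.50 = 0.2500, and 0.146 < 0.2500.

Yes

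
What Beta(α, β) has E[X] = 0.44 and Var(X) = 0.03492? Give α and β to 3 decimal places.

α = 2.665, β = 3.391

By moment matching, α+β = μ(1−μ)/σ² − 1 = (0.44·0.56)/0.03492 − 1 = 7.0561 − 1 = 6.0561.
Since α/(α+β) = μ, α = 0.44·6.0561 = 2.665 and β = 0.56·6.0561 = 3.391.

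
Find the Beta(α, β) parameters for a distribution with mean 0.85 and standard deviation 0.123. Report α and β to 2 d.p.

α = 6.31, β = 1.11

First σ² = 0.015129. Setting α = μn, β = (1−μ)n with n = α+β,
μ(1−μ)/(n+1) = 0.015129 ⇒ n+1 = 0.1275/0.015129 = 8.4275 ⇒ n = 7.4275.
Hence α = 0.85×7.4275 = 6.31, β = 0.15×7.4275 = 1.11.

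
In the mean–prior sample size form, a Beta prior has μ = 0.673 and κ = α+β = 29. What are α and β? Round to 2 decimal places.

α = 19.52, β = 9.48

Split κ in proportion μ : (1−μ): α = 0.673·29 = 19.52, β = 29 − 19.52 = 9.48.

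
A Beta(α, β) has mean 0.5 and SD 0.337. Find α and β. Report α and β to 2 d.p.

α = 0.60, β = 0.60

First σ² = 0.113569. Setting α = μn, β = (1−μ)n with n = α+β,
μ(1−μ)/(n+1) = 0.113569 ⇒ n+1 = 0.25/0.113569 = 2.2013 ⇒ n = 1.2013.
Hence α = 0.5×1.2013 = 0.60, β = 0.5×1.2013 = 0.60.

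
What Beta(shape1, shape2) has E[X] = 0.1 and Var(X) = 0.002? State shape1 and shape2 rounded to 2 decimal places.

By moment matching, shape1+shape2 = μ(1−μ)/σ² − 1 = (0.1·0.9)/0.002 − 1 = 45.0000 − 1 = 44.0000.
Since shape1/(shape1+shape2) = μ, shape1 = 0.1·44.0000 = 4.40 and shape2 = 0.9·44.0000 = 39.60.

shape1 = 4.40, shape2 = 39.60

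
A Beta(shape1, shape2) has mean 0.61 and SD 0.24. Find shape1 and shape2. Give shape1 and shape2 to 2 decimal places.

shape1 = 1.91, shape2 = 1.22

First σ² = 0.0576. Setting shape1 = μn, shape2 = (1−μ)n with n = shape1+shape2,
μ(1−μ)/(n+1) = 0.0576 ⇒ n+1 = 0.2379/0.0576 = 4.1302 ⇒ n = 3.1302.
Hence shape1 = 0.61×3.1302 = 1.91, shape2 = 0.39×3.1302 = 1.22.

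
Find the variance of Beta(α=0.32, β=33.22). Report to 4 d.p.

Var = αβ/[(α+β)²(α+β+1)] = (0.32×33.22)/(33.54²×34.54) = 10.6304/38855.137464 = 0.0003.

0.0003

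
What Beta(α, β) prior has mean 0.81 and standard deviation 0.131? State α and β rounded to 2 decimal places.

α = 6.45, β = 1.51

σ² = 0.131² = 0.017161.
With s = α+β, Var = μ(1−μ)/(s+1), so s+1 = (0.81×0.19)/0.017161 = 8.9680 and s = 7.9680.
α = μs = 6.45, β = (1−μ)s = 1.51.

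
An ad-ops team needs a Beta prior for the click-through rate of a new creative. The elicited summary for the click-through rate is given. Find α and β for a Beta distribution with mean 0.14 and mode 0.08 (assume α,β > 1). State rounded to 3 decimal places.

α = 1.960, β = 12.040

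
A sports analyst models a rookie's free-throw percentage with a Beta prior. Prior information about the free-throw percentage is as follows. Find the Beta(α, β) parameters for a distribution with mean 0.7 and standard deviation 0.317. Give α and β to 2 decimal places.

α = 0.76, β = 0.33

σ² = 0.317² = 0.100489.
With s = α+β, Var = μ(1−μ)/(s+1), so s+1 = (0.7×0.3)/0.100489 = 2.0898 and s = 1.0898.
α = μs = 0.76, β = (1−μ)s = 0.33.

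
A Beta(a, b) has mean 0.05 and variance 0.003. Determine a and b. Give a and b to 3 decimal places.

By moment matching, a+b = μ(1−μ)/σ² − 1 = (0.05·0.95)/0.003 − 1 = 15.8333 − 1 = 14.8333.
Since a/(a+b) = μ, a = 0.05·14.8333 = 0.742 and b = 0.95·14.8333 = 14.092.

a = 0.742, b = 14.092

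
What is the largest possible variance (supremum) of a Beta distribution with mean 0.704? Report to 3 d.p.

0.208

For fixed mean μ the Beta variance is μ(1−μ)/(α+β+1), increasing as α+β decreases.
Its least upper bound (not attained) is μ(1−μ) = 0.704·0.296 = 0.208.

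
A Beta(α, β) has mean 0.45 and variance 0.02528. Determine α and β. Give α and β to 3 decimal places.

Let s = α+β. The Beta variance is μ(1−μ)/(s+1).
So s+1 = μ(1−μ)/σ² = (0.45×0.55)/0.02528 = 0.2475/0.02528 = 9.7903, giving s = 8.7903.
Then α = μs = 0.45×8.7903 = 3.956 and β = (1−μ)s = 0.55×8.7903 = 4.835.

α = 3.956, β = 4.835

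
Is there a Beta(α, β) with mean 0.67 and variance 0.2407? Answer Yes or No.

No

The Beta variance bound is σ² < μ(1−μ).
Here μ(1−μ) = 0.67×0.33 = 0.2211, and 0.2407 ≥ 0.2211.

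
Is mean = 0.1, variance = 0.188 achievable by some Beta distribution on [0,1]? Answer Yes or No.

No

For any Beta, Var(X) < E[X]·(1−E[X]).
Here μ(1−μ) = 0.1×0.9 = 0.09, and 0.188 ≥ 0.09.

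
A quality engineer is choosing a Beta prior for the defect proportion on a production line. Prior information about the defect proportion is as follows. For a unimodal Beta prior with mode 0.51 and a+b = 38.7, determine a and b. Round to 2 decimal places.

a = 19.72, b = 18.98

Since the density peak of Beta(a,b) is at (a−1)/(a+b−2),
a = 1 + 0.51(38.7−2) = 19.72 and b = 38.7 − 19.72 = 18.98.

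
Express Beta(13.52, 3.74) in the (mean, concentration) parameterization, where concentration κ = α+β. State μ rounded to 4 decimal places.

μ = 0.7833, κ = 17.26

κ = α+β = 13.52+3.74 = 17.26; μ = α/κ = 13.52/17.26 = 0.7833.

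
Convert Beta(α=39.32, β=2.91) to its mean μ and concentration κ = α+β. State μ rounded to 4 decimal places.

μ = 0.9311, κ = 42.23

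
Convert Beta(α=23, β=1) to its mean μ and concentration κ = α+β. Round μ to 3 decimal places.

μ = 0.958, κ = 24

κ = α+β = 23+1 = 24; μ = α/κ = 23/24 = 0.958.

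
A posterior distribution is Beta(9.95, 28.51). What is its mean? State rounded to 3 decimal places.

E[X] = α/(α+β) = 9.95/38.46 = 0.259.

0.259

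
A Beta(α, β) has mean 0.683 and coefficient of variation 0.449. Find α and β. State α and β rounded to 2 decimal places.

α = 0.89, β = 0.41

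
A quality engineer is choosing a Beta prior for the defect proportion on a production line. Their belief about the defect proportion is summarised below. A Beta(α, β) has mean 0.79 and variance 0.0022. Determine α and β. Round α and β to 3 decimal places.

Let s = α+β. The Beta variance is μ(1−μ)/(s+1).
So s+1 = μ(1−μ)/σ² = (0.79×0.21)/0.0022 = 0.1659/0.0022 = 75.4091, giving s = 74.4091.
Then α = μs = 0.79×74.4091 = 58.783 and β = (1−μ)s = 0.21×74.4091 = 15.626.

α = 58.783, β = 15.626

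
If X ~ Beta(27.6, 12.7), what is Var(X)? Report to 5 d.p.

0.00523

α+β = 40.3 and αβ = 350.52, so Var = αβ/[(α+β)²(α+β+1)] = 350.52/67074.917 = 0.00523.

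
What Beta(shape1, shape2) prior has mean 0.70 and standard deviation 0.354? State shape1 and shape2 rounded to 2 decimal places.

shape1 = 0.47, shape2 = 0.20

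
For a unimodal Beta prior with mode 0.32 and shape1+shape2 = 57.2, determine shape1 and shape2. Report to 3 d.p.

shape1 = 18.664, shape2 = 38.536

Since the density peak of Beta(shape1,shape2) is at (shape1−1)/(shape1+shape2−2),
shape1 = 1 + 0.32(57.2−2) = 18.664 and shape2 = 57.2 − 18.664 = 38.536.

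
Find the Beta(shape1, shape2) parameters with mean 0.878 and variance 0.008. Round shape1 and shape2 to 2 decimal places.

shape1 = 10.88, shape2 = 1.51

Write ν = shape1+shape2; then shape1 = μν and Var = μ(1−μ)/(ν+1).
ν = μ(1−μ)/Var − 1 = 0.107116/0.008 − 1 = 12.3895.
shape1 = 0.878·12.3895 = 10.88, shape2 = 0.122·12.3895 = 1.51.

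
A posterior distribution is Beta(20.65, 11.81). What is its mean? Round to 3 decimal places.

0.636

The Beta mean is α/(α+β) = 20.65/(20.65+11.81) = 0.636.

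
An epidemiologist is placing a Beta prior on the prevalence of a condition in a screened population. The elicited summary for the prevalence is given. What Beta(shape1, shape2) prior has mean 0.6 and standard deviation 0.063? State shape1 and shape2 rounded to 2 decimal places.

shape1 = 35.68, shape2 = 23.79

Variance = 0.063² = 0.003969. The moment-matching identity shape1+shape2 = μ(1−μ)/Var − 1 gives
shape1+shape2 = 0.24/0.003969 − 1 = 59.4686, so shape1 = μ·59.4686 = 35.68 and shape2 = (1−μ)·59.4686 = 23.79.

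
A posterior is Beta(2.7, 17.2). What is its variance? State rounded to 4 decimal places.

0.0056

Var = αβ/[(α+β)²(α+β+1)] = (2.7×17.2)/(19.9²×20.9) = 46.44/8276.609 = 0.0056.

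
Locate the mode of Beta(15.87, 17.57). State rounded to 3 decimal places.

0.473

With α,β > 1, mode = (α−1)/(α+β−2) = 14.87/31.44 = 0.473.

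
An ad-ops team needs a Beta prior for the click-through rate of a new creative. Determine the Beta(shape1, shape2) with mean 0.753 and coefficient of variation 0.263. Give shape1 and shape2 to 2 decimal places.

shape1 = 2.82, shape2 = 0.92

σ = CV·μ = 0.263×0.753 = 0.19804, so σ² = 0.039219.
s+1 = μ(1−μ)/σ² = 0.185991/0.039219 = 4.7423, so s = shape1+shape2 = 3.7423.
shape1 = μs = 2.82, shape2 = (1−μ)s = 0.92.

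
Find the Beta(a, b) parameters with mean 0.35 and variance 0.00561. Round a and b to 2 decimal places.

a = 13.84, b = 25.71

By moment matching, a+b = μ(1−μ)/σ² − 1 = (0.35·0.65)/0.00561 − 1 = 40.5526 − 1 = 39.5526.
Since a/(a+b) = μ, a = 0.35·39.5526 = 13.84 and b = 0.65·39.5526 = 25.71.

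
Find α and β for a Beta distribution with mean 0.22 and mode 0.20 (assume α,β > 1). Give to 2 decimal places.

α = 6.60, β = 23.40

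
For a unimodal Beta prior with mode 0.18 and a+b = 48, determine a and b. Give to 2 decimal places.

a = 9.28, b = 38.72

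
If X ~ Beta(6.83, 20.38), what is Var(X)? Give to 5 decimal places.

Var = αβ/[(α+β)²(α+β+1)] = (6.83×20.38)/(27.21²×28.21) = 139.1954/20886.235461 = 0.00666.

0.00666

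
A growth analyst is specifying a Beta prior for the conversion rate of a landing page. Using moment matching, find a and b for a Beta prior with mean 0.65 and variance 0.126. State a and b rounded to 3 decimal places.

Write ν = a+b; then a = μν and Var = μ(1−μ)/(ν+1).
ν = μ(1−μ)/Var − 1 = 0.2275/0.126 − 1 = 0.8056.
a = 0.65·0.8056 = 0.524, b = 0.35·0.8056 = 0.282.

a = 0.524, b = 0.282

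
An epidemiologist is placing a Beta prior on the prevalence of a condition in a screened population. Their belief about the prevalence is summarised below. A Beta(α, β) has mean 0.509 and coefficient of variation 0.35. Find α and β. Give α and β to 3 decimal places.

σ = CV·μ = 0.35×0.509 = 0.17815, so σ² = 0.031737.
s+1 = μ(1−μ)/σ² = 0.249919/0.031737 = 7.8746, so s = α+β = 6.8746.
α = μs = 3.499, β = (1−μ)s = 3.375.

α = 3.499, β = 3.375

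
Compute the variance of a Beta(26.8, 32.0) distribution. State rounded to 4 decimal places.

0.0041

μ = 26.8/58.8 = 0.455782; Var = μ(1−μ)/(α+β+1) = 0.2480448/59.8 = 0.0041.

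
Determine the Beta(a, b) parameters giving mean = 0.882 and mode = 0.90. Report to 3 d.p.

a = 39.200, b = 5.244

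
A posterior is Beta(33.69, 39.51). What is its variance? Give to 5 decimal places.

α+β = 73.20 and αβ = 1331.0919, so Var = αβ/[(α+β)²(α+β+1)] = 1331.0919/397581.408000 = 0.00335.

0.00335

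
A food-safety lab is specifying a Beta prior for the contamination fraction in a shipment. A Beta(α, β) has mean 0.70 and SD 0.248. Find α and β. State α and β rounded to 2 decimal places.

α = 1.69, β = 0.72

Variance = 0.248² = 0.061504. The moment-matching identity α+β = μ(1−μ)/Var − 1 gives
α+β = 0.2100/0.061504 − 1 = 2.4144, so α = μ·2.4144 = 1.69 and β = (1−μ)·2.4144 = 0.72.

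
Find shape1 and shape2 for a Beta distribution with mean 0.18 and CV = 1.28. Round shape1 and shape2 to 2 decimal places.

Var = (CV·μ)² = (1.28×0.18)² = 0.053084.
shape1+shape2 = μ(1−μ)/Var − 1 = 0.1476/0.053084 − 1 = 1.7805.
Thus shape1 = 0.18·1.7805 = 0.32 and shape2 = 0.82·1.7805 = 1.46.

shape1 = 0.32, shape2 = 1.46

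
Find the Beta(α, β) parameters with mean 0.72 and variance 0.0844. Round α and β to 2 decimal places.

α = 1.00, β = 0.39

Let s = α+β. The Beta variance is μ(1−μ)/(s+1).
So s+1 = μ(1−μ)/σ² = (0.72×0.28)/0.0844 = 0.2016/0.0844 = 2.3886, giving s = 1.3886.
Then α = μs = 0.72×1.3886 = 1.00 and β = (1−μ)s = 0.28×1.3886 = 0.39.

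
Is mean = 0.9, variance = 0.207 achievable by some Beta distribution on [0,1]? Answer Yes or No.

No

The Beta variance bound is σ² < μ(1−μ).
Here μ(1−μ) = 0.9×0.1 = 0.09, and 0.207 ≥ 0.09.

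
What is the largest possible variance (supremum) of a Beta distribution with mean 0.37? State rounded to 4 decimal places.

Var = μ(1−μ)/(α+β+1), which approaches μ(1−μ) as α+β → 0.
So the supremum is μ(1−μ) = 0.37×0.63 = 0.2331.

0.2331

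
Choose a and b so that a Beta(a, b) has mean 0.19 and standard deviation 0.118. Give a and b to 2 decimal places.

a = 1.91, b = 8.14

Variance = 0.118² = 0.013924. The moment-matching identity a+b = μ(1−μ)/Var − 1 gives
a+b = 0.1539/0.013924 − 1 = 10.0529, so a = μ·10.0529 = 1.91 and b = (1−μ)·10.0529 = 8.14.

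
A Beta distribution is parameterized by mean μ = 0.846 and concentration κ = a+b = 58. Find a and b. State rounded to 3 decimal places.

a = 49.068, b = 8.932

Split κ in proportion μ : (1−μ): a = 0.846·58 = 49.068, b = 58 − 49.068 = 8.932.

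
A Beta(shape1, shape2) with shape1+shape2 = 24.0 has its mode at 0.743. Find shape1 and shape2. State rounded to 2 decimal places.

shape1 = 17.35, shape2 = 6.65

Since the density peak of Beta(shape1,shape2) is at (shape1−1)/(shape1+shape2−2),
shape1 = 1 + 0.743(24.0−2) = 17.35 and shape2 = 24.0 − 17.35 = 6.65.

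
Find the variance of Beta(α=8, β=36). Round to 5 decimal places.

μ = 8/44 = 0.181818; Var = μ(1−μ)/(α+β+1) = 0.1487603/45 = 0.00331.

0.00331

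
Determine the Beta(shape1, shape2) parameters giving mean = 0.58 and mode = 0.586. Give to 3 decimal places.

Let s = shape1+shape2. Mean gives shape1 = μs = 0.58s; mode gives (shape1−1)/(s−2) = 0.586.
Substituting: 0.58s − 1 = 0.586(s−2) = 0.586s − 1.172, so -0.006s = -0.172 and s = 28.6667.
Then shape1 = 0.58×28.6667 = 16.627 and shape2 = s−shape1 = 12.040.

shape1 = 16.627, shape2 = 12.040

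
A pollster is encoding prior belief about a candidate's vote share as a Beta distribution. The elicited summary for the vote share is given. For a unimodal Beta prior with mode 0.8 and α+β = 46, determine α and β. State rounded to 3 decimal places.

Since the density peak of Beta(α,β) is at (α−1)/(α+β−2),
α = 1 + 0.8(46−2) = 36.200 and β = 46 − 36.200 = 9.800.

α = 36.200, β = 9.800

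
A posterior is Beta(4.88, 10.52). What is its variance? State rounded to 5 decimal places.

0.01320

Var = αβ/[(α+β)²(α+β+1)] = (4.88×10.52)/(15.40²×16.40) = 51.3376/3889.424000 = 0.01320.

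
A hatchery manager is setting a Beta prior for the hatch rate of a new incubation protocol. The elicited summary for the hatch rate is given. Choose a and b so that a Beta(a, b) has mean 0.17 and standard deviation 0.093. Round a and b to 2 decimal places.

a = 2.60, b = 12.71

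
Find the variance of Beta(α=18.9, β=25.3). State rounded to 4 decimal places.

μ = 18.9/44.2 = 0.427602; Var = μ(1−μ)/(α+β+1) = 0.2447585/45.2 = 0.0054.

0.0054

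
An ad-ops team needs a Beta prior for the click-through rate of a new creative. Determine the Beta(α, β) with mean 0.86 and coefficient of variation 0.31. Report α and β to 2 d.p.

Var = (CV·μ)² = (0.31×0.86)² = 0.071076.
α+β = μ(1−μ)/Var − 1 = 0.1204/0.071076 − 1 = 0.6940.
Thus α = 0.86·0.6940 = 0.60 and β = 0.14·0.6940 = 0.10.

α = 0.60, β = 0.10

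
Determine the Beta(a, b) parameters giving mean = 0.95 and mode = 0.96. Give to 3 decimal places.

With s = a+b: μ = a/s and mode = (a−1)/(s−2). Eliminating a = μs,
μs − 1 = m(s−2) ⇒ s(μ−m) = 1−2m ⇒ s = -0.92/-0.01 = 92.0000.
So a = μs = 87.400, b = (1−μ)s = 4.600.

a = 87.400, b = 4.600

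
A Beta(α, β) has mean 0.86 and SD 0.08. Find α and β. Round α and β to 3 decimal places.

α = 15.319, β = 2.494

σ² = 0.08² = 0.0064.
With s = α+β, Var = μ(1−μ)/(s+1), so s+1 = (0.86×0.14)/0.0064 = 18.8125 and s = 17.8125.
α = μs = 15.319, β = (1−μ)s = 2.494.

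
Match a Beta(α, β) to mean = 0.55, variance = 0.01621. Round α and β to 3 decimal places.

α = 7.848, β = 6.421

Let s = α+β. The Beta variance is μ(1−μ)/(s+1).
So s+1 = μ(1−μ)/σ² = (0.55×0.45)/0.01621 = 0.2475/0.01621 = 15.2684, giving s = 14.2684.
Then α = μs = 0.55×14.2684 = 7.848 and β = (1−μ)s = 0.45×14.2684 = 6.421.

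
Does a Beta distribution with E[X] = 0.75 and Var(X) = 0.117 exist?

The Beta variance bound is σ² < μ(1−μ).
Here μ(1−μ) = 0.75×0.25 = 0.1875, and 0.117 < 0.1875.

Yes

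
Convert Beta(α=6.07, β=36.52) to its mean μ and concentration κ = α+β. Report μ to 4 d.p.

μ = 0.1425, κ = 42.59

κ = α+β = 6.07+36.52 = 42.59; μ = α/κ = 6.07/42.59 = 0.1425.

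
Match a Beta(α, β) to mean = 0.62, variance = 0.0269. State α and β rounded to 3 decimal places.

Let s = α+β. The Beta variance is μ(1−μ)/(s+1).
So s+1 = μ(1−μ)/σ² = (0.62×0.38)/0.0269 = 0.2356/0.0269 = 8.7584, giving s = 7.7584.
Then α = μs = 0.62×7.7584 = 4.810 and β = (1−μ)s = 0.38×7.7584 = 2.948.

α = 4.810, β = 2.948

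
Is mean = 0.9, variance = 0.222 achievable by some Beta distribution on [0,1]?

No

A Beta with mean μ has variance μ(1−μ)/(α+β+1) < μ(1−μ).
Here μ(1−μ) = 0.9×0.1 = 0.09, and 0.222 ≥ 0.09.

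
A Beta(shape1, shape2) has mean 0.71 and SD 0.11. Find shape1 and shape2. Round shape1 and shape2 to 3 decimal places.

shape1 = 11.372, shape2 = 4.645

First σ² = 0.0121. Setting shape1 = μn, shape2 = (1−μ)n with n = shape1+shape2,
μ(1−μ)/(n+1) = 0.0121 ⇒ n+1 = 0.2059/0.0121 = 17.0165 ⇒ n = 16.0165.
Hence shape1 = 0.71×16.0165 = 11.372, shape2 = 0.29×16.0165 = 4.645.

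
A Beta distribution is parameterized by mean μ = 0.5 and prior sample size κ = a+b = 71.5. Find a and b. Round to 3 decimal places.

a = 35.750, b = 35.750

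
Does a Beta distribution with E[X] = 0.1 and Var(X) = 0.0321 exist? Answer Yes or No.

The Beta variance bound is σ² < μ(1−μ).
Here μ(1−μ) = 0.1×0.9 = 0.09, and 0.0321 < 0.09.

Yes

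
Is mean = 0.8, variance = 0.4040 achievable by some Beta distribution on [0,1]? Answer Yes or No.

A Beta with mean μ has variance μ(1−μ)/(α+β+1) < μ(1−μ).
Here μ(1−μ) = 0.8×0.2 = 0.16, and 0.4040 ≥ 0.16.

No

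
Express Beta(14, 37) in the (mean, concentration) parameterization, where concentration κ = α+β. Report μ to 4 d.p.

κ = α+β = 14+37 = 51; μ = α/κ = 14/51 = 0.2745.

μ = 0.2745, κ = 51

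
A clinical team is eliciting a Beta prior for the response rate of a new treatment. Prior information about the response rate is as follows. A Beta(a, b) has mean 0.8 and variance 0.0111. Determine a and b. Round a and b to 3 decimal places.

a = 10.732, b = 2.683

Let s = a+b. The Beta variance is μ(1−μ)/(s+1).
So s+1 = μ(1−μ)/σ² = (0.8×0.2)/0.0111 = 0.16/0.0111 = 14.4144, giving s = 13.4144.
Then a = μs = 0.8×13.4144 = 10.732 and b = (1−μ)s = 0.2×13.4144 = 2.683.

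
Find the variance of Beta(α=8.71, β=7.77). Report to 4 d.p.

0.0143

Var = αβ/[(α+β)²(α+β+1)] = (8.71×7.77)/(16.48²×17.48) = 67.6767/4747.400192 = 0.0143.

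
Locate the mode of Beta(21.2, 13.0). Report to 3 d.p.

0.627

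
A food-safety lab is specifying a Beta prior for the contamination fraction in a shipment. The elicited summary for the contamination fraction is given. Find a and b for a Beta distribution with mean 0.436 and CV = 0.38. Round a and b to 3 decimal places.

a = 3.470, b = 4.488

σ = CV·μ = 0.38×0.436 = 0.16568, so σ² = 0.027450.
s+1 = μ(1−μ)/σ² = 0.245904/0.027450 = 8.9583, so s = a+b = 7.9583.
a = μs = 3.470, b = (1−μ)s = 4.488.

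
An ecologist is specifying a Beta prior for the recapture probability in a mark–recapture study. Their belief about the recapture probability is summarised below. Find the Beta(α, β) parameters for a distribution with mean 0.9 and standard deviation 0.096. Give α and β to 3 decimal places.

α = 7.889, β = 0.877

Variance = 0.096² = 0.009216. The moment-matching identity α+β = μ(1−μ)/Var − 1 gives
α+β = 0.09/0.009216 − 1 = 8.7656, so α = μ·8.7656 = 7.889 and β = (1−μ)·8.7656 = 0.877.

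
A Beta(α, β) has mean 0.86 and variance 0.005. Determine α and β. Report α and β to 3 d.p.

α = 19.849, β = 3.231

Write ν = α+β; then α = μν and Var = μ(1−μ)/(ν+1).
ν = μ(1−μ)/Var − 1 = 0.1204/0.005 − 1 = 23.0800.
α = 0.86·23.0800 = 19.849, β = 0.14·23.0800 = 3.231.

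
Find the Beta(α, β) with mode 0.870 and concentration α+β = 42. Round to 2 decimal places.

For α,β>1 the mode is (α−1)/(α+β−2), so α = mode·(κ−2)+1 = 0.870×40+1 = 35.80.
And β = (1−mode)·(κ−2)+1 = 0.130×40+1 = 6.20.

α = 35.80, β = 6.20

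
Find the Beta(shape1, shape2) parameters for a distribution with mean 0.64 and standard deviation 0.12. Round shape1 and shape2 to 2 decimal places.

σ² = 0.12² = 0.0144.
With s = shape1+shape2, Var = μ(1−μ)/(s+1), so s+1 = (0.64×0.36)/0.0144 = 16.0000 and s = 15.0000.
shape1 = μs = 9.60, shape2 = (1−μ)s = 5.40.

shape1 = 9.60, shape2 = 5.40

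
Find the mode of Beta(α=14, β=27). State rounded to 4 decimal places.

With α,β > 1, mode = (α−1)/(α+β−2) = 13/39 = 0.3333.

0.3333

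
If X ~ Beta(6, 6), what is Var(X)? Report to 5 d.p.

0.01923

μ = 6/12 = 0.500000; Var = μ(1−μ)/(α+β+1) = 0.2500000/13 = 0.01923.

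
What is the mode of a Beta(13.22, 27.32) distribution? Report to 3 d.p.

The density x^(α−1)(1−x)^(β−1) is maximised at (α−1)/(α+β−2) = 12.22/38.54 = 0.317.

0.317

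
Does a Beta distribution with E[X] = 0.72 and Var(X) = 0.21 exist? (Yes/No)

No

A Beta with mean μ has variance μ(1−μ)/(α+β+1) < μ(1−μ).
Here μ(1−μ) = 0.72×0.28 = 0.2016, and 0.21 ≥ 0.2016.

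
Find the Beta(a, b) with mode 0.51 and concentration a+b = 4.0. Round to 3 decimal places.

a = 2.020, b = 1.980

Since the density peak of Beta(a,b) is at (a−1)/(a+b−2),
a = 1 + 0.51(4.0−2) = 2.020 and b = 4.0 − 2.020 = 1.980.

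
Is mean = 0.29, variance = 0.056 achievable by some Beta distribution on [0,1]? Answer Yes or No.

A Beta with mean μ has variance μ(1−μ)/(α+β+1) < μ(1−μ).
Here μ(1−μ) = 0.29×0.71 = 0.2059, and 0.056 < 0.2059.

Yes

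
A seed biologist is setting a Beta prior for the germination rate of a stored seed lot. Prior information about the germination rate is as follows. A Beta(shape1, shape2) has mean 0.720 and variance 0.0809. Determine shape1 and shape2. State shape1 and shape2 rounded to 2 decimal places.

shape1 = 1.07, shape2 = 0.42

By moment matching, shape1+shape2 = μ(1−μ)/σ² − 1 = (0.720·0.280)/0.0809 − 1 = 2.4920 − 1 = 1.4920.
Since shape1/(shape1+shape2) = μ, shape1 = 0.720·1.4920 = 1.07 and shape2 = 0.280·1.4920 = 0.42.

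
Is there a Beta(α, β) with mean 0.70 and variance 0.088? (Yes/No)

For any Beta, Var(X) < E[X]·(1−E[X]).
Here μ(1−μ) = 0.70×0.30 = 0.2100, and 0.088 < 0.2100.

Yes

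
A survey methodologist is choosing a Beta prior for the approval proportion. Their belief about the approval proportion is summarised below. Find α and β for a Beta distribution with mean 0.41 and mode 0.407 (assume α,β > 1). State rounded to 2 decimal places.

With s = α+β: μ = α/s and mode = (α−1)/(s−2). Eliminating α = μs,
μs − 1 = m(s−2) ⇒ s(μ−m) = 1−2m ⇒ s = 0.186/0.003 = 62.0000.
So α = μs = 25.42, β = (1−μ)s = 36.58.

α = 25.42, β = 36.58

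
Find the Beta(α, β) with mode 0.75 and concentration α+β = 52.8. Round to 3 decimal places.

α = 39.100, β = 13.700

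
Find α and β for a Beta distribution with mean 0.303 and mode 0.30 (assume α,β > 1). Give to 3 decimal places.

Let s = α+β. Mean gives α = μs = 0.303s; mode gives (α−1)/(s−2) = 0.30.
Substituting: 0.303s − 1 = 0.30(s−2) = 0.30s − 0.60, so 0.003s = 0.40 and s = 133.3333.
Then α = 0.303×133.3333 = 40.400 and β = s−α = 92.933.

α = 40.400, β = 92.933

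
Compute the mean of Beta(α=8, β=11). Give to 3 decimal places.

E[X] = α/(α+β) = 8/19 = 0.421.

0.421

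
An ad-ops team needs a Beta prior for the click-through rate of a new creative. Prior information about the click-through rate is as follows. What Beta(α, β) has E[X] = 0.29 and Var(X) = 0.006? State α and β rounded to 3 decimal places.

Write ν = α+β; then α = μν and Var = μ(1−μ)/(ν+1).
ν = μ(1−μ)/Var − 1 = 0.2059/0.006 − 1 = 33.3167.
α = 0.29·33.3167 = 9.662, β = 0.71·33.3167 = 23.655.

α = 9.662, β = 23.655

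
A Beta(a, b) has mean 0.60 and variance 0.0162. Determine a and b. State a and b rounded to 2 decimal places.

a = 8.29, b = 5.53

By moment matching, a+b = μ(1−μ)/σ² − 1 = (0.60·0.40)/0.0162 − 1 = 14.8148 − 1 = 13.8148.
Since a/(a+b) = μ, a = 0.60·13.8148 = 8.29 and b = 0.40·13.8148 = 5.53.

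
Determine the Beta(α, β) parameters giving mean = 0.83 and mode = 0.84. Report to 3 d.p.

α = 56.440, β = 11.560

Let s = α+β. Mean gives α = μs = 0.83s; mode gives (α−1)/(s−2) = 0.84.
Substituting: 0.83s − 1 = 0.84(s−2) = 0.84s − 1.68, so -0.01s = -0.68 and s = 68.0000.
Then α = 0.83×68.0000 = 56.440 and β = s−α = 11.560.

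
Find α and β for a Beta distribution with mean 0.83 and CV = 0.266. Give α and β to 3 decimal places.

Var = (CV·μ)² = (0.266×0.83)² = 0.048744.
α+β = μ(1−μ)/Var − 1 = 0.1411/0.048744 − 1 = 1.8947.
Thus α = 0.83·1.8947 = 1.573 and β = 0.17·1.8947 = 0.322.

α = 1.573, β = 0.322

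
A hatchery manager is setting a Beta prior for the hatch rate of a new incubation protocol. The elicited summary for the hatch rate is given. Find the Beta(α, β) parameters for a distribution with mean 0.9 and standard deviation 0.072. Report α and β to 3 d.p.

σ² = 0.072² = 0.005184.
With s = α+β, Var = μ(1−μ)/(s+1), so s+1 = (0.9×0.1)/0.005184 = 17.3611 and s = 16.3611.
α = μs = 14.725, β = (1−μ)s = 1.636.

α = 14.725, β = 1.636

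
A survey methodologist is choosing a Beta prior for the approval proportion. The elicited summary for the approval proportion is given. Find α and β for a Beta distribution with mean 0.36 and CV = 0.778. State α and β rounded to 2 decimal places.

α = 0.70, β = 1.24

Var = (CV·μ)² = (0.778×0.36)² = 0.078445.
α+β = μ(1−μ)/Var − 1 = 0.2304/0.078445 − 1 = 1.9371.
Thus α = 0.36·1.9371 = 0.70 and β = 0.64·1.9371 = 1.24.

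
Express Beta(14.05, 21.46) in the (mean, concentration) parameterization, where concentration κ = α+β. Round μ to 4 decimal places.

μ = 0.3957, κ = 35.51

κ = α+β = 14.05+21.46 = 35.51; μ = α/κ = 14.05/35.51 = 0.3957.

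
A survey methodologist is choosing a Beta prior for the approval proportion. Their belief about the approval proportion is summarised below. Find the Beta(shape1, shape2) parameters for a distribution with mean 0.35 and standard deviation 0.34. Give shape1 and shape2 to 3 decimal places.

σ² = 0.34² = 0.1156.
With s = shape1+shape2, Var = μ(1−μ)/(s+1), so s+1 = (0.35×0.65)/0.1156 = 1.9680 and s = 0.9680.
shape1 = μs = 0.339, shape2 = (1−μ)s = 0.629.

shape1 = 0.339, shape2 = 0.629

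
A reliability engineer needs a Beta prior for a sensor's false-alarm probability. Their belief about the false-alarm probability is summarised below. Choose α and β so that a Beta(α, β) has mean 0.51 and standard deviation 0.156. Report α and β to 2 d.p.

α = 4.73, β = 4.54

σ² = 0.156² = 0.024336.
With s = α+β, Var = μ(1−μ)/(s+1), so s+1 = (0.51×0.49)/0.024336 = 10.2687 and s = 9.2687.
α = μs = 4.73, β = (1−μ)s = 4.54.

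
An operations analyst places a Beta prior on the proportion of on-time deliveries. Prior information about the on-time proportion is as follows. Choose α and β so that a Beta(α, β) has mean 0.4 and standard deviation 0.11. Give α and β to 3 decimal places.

α = 7.534, β = 11.301

σ² = 0.11² = 0.0121.
With s = α+β, Var = μ(1−μ)/(s+1), so s+1 = (0.4×0.6)/0.0121 = 19.8347 and s = 18.8347.
α = μs = 7.534, β = (1−μ)s = 11.301.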